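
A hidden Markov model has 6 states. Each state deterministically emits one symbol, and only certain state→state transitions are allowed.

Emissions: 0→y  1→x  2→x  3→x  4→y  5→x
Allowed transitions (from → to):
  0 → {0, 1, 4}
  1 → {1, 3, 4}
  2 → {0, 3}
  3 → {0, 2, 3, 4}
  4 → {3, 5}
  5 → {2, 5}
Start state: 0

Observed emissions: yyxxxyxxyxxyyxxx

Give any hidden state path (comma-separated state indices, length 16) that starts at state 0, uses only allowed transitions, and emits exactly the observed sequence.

0,4,5,2,3,0,1,1,4,5,2,0,0,1,3,2

  pos 0: y in {0,4}, choose 0; start
  pos 1: y in {0,4}, choose 4; 0->4 ok
  pos 2: x in {1,2,3,5}, choose 5; 4->5 ok
  pos 3: x in {1,2,3,5}, choose 2; 5->2 ok
  pos 4: x in {1,2,3,5}, choose 3; 2->3 ok
  pos 5: y in {0,4}, choose 0; 3->0 ok
  pos 6: x in {1,2,3,5}, choose 1; 0->1 ok
  pos 7: x in {1,2,3,5}, choose 1; 1->1 ok
  pos 8: y in {0,4}, choose 4; 1->4 ok
  pos 9: x in {1,2,3,5}, choose 5; 4->5 ok
  pos 10: x in {1,2,3,5}, choose 2; 5->2 ok
  pos 11: y in {0,4}, choose 0; 2->0 ok
  pos 12: y in {0,4}, choose 0; 0->0 ok
  pos 13: x in {1,2,3,5}, choose 1; 0->1 ok
  pos 14: x in {1,2,3,5}, choose 3; 1->3 ok
  pos 15: x in {1,2,3,5}, choose 2; 3->2 ok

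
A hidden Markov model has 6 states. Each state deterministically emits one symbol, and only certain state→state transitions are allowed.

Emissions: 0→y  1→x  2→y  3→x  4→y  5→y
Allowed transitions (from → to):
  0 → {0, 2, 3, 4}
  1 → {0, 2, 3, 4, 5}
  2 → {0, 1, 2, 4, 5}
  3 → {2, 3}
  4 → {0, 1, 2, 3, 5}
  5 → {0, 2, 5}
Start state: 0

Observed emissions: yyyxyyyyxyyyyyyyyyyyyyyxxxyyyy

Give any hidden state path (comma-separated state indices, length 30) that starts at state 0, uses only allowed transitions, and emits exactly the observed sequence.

  pos 0: y in {0,2,4,5}, choose 0; start
  pos 1: y in {0,2,4,5}, choose 0; 0->0 ok
  pos 2: y in {0,2,4,5}, choose 2; 0->2 ok
  pos 3: x in {1,3}, choose 1; 2->1 ok
  pos 4: y in {0,2,4,5}, choose 0; 1->0 ok
  pos 5: y in {0,2,4,5}, choose 2; 0->2 ok
  pos 6: y in {0,2,4,5}, choose 4; 2->4 ok
  pos 7: y in {0,2,4,5}, choose 2; 4->2 ok
  pos 8: x in {1,3}, choose 1; 2->1 ok
  pos 9: y in {0,2,4,5}, choose 4; 1->4 ok
  pos 10: y in {0,2,4,5}, choose 0; 4->0 ok
  pos 11: y in {0,2,4,5}, choose 0; 0->0 ok
  pos 12: y in {0,2,4,5}, choose 4; 0->4 ok
  pos 13: y in {0,2,4,5}, choose 0; 4->0 ok
  pos 14: y in {0,2,4,5}, choose 0; 0->0 ok
  pos 15: y in {0,2,4,5}, choose 2; 0->2 ok
  pos 16: y in {0,2,4,5}, choose 5; 2->5 ok
  pos 17: y in {0,2,4,5}, choose 5; 5->5 ok
  pos 18: y in {0,2,4,5}, choose 5; 5->5 ok
  pos 19: y in {0,2,4,5}, choose 0; 5->0 ok
  pos 20: y in {0,2,4,5}, choose 0; 0->0 ok
  pos 21: y in {0,2,4,5}, choose 2; 0->2 ok
  pos 22: y in {0,2,4,5}, choose 0; 2->0 ok
  pos 23: x in {1,3}, choose 3; 0->3 ok
  pos 24: x in {1,3}, choose 3; 3->3 ok
  pos 25: x in {1,3}, choose 3; 3->3 ok
  pos 26: y in {0,2,4,5}, choose 2; 3->2 ok
  pos 27: y in {0,2,4,5}, choose 2; 2->2 ok
  pos 28: y in {0,2,4,5}, choose 2; 2->2 ok
  pos 29: y in {0,2,4,5}, choose 4; 2->4 ok

0,0,2,1,0,2,4,2,1,4,0,0,4,0,0,2,5,5,5,0,0,2,0,3,3,3,2,2,2,4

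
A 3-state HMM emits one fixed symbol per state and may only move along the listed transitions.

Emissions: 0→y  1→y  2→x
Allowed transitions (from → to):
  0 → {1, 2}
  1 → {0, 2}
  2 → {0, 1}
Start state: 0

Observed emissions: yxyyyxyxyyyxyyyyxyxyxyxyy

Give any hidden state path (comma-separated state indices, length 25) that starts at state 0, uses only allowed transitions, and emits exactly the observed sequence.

0,2,1,0,1,2,0,2,0,1,0,2,1,0,1,0,2,0,2,0,2,1,2,1,0

  0: obs=y cand={0,1} pick 0 [start]
  1: obs=x cand={2} pick 2 [0->2 ok]
  2: obs=y cand={0,1} pick 1 [2->1 ok]
  3: obs=y cand={0,1} pick 0 [1->0 ok]
  4: obs=y cand={0,1} pick 1 [0->1 ok]
  5: obs=x cand={2} pick 2 [1->2 ok]
  6: obs=y cand={0,1} pick 0 [2->0 ok]
  7: obs=x cand={2} pick 2 [0->2 ok]
  8: obs=y cand={0,1} pick 0 [2->0 ok]
  9: obs=y cand={0,1} pick 1 [0->1 ok]
  10: obs=y cand={0,1} pick 0 [1->0 ok]
  11: obs=x cand={2} pick 2 [0->2 ok]
  12: obs=y cand={0,1} pick 1 [2->1 ok]
  13: obs=y cand={0,1} pick 0 [1->0 ok]
  14: obs=y cand={0,1} pick 1 [0->1 ok]
  15: obs=y cand={0,1} pick 0 [1->0 ok]
  16: obs=x cand={2} pick 2 [0->2 ok]
  17: obs=y cand={0,1} pick 0 [2->0 ok]
  18: obs=x cand={2} pick 2 [0->2 ok]
  19: obs=y cand={0,1} pick 0 [2->0 ok]
  20: obs=x cand={2} pick 2 [0->2 ok]
  21: obs=y cand={0,1} pick 1 [2->1 ok]
  22: obs=x cand={2} pick 2 [1->2 ok]
  23: obs=y cand={0,1} pick 1 [2->1 ok]
  24: obs=y cand={0,1} pick 0 [1->0 ok]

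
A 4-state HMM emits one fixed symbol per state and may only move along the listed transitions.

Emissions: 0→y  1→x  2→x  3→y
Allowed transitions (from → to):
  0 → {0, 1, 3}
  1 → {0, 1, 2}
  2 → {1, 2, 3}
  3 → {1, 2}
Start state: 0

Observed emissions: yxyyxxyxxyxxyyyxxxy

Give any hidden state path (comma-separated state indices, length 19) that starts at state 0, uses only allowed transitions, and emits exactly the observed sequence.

  0: obs=y cand={0,3} pick 0 [start]
  1: obs=x cand={1,2} pick 1 [0->1 ok]
  2: obs=y cand={0,3} pick 0 [1->0 ok]
  3: obs=y cand={0,3} pick 3 [0->3 ok]
  4: obs=x cand={1,2} pick 2 [3->2 ok]
  5: obs=x cand={1,2} pick 2 [2->2 ok]
  6: obs=y cand={0,3} pick 3 [2->3 ok]
  7: obs=x cand={1,2} pick 1 [3->1 ok]
  8: obs=x cand={1,2} pick 2 [1->2 ok]
  9: obs=y cand={0,3} pick 3 [2->3 ok]
  10: obs=x cand={1,2} pick 1 [3->1 ok]
  11: obs=x cand={1,2} pick 1 [1->1 ok]
  12: obs=y cand={0,3} pick 0 [1->0 ok]
  13: obs=y cand={0,3} pick 0 [0->0 ok]
  14: obs=y cand={0,3} pick 3 [0->3 ok]
  15: obs=x cand={1,2} pick 2 [3->2 ok]
  16: obs=x cand={1,2} pick 1 [2->1 ok]
  17: obs=x cand={1,2} pick 2 [1->2 ok]
  18: obs=y cand={0,3} pick 3 [2->3 ok]

0,1,0,3,2,2,3,1,2,3,1,1,0,0,3,2,1,2,3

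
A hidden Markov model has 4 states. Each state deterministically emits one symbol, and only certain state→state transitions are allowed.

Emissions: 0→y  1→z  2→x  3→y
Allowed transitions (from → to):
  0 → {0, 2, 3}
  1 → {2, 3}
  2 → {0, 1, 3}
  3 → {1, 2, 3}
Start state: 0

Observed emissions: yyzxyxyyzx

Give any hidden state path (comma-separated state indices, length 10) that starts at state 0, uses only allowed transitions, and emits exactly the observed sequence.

  t0 'y' -> {0,3}, take 0 (start)
  t1 'y' -> {0,3}, take 3 (0->3 ok)
  t2 'z' -> {1}, take 1 (3->1 ok)
  t3 'x' -> {2}, take 2 (1->2 ok)
  t4 'y' -> {0,3}, take 3 (2->3 ok)
  t5 'x' -> {2}, take 2 (3->2 ok)
  t6 'y' -> {0,3}, take 0 (2->0 ok)
  t7 'y' -> {0,3}, take 3 (0->3 ok)
  t8 'z' -> {1}, take 1 (3->1 ok)
  t9 'x' -> {2}, take 2 (1->2 ok)

0,3,1,2,3,2,0,3,1,2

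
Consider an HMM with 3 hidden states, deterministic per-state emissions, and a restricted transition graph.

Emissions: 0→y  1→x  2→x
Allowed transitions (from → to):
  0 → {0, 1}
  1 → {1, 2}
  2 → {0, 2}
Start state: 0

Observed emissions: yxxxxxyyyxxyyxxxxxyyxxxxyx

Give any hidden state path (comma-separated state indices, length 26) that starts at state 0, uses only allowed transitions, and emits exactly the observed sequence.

  pos 0: y in {0}, choose 0; start
  pos 1: x in {1,2}, choose 1; 0->1 ok
  pos 2: x in {1,2}, choose 1; 1->1 ok
  pos 3: x in {1,2}, choose 1; 1->1 ok
  pos 4: x in {1,2}, choose 2; 1->2 ok
  pos 5: x in {1,2}, choose 2; 2->2 ok
  pos 6: y in {0}, choose 0; 2->0 ok
  pos 7: y in {0}, choose 0; 0->0 ok
  pos 8: y in {0}, choose 0; 0->0 ok
  pos 9: x in {1,2}, choose 1; 0->1 ok
  pos 10: x in {1,2}, choose 2; 1->2 ok
  pos 11: y in {0}, choose 0; 2->0 ok
  pos 12: y in {0}, choose 0; 0->0 ok
  pos 13: x in {1,2}, choose 1; 0->1 ok
  pos 14: x in {1,2}, choose 1; 1->1 ok
  pos 15: x in {1,2}, choose 1; 1->1 ok
  pos 16: x in {1,2}, choose 1; 1->1 ok
  pos 17: x in {1,2}, choose 2; 1->2 ok
  pos 18: y in {0}, choose 0; 2->0 ok
  pos 19: y in {0}, choose 0; 0->0 ok
  pos 20: x in {1,2}, choose 1; 0->1 ok
  pos 21: x in {1,2}, choose 2; 1->2 ok
  pos 22: x in {1,2}, choose 2; 2->2 ok
  pos 23: x in {1,2}, choose 2; 2->2 ok
  pos 24: y in {0}, choose 0; 2->0 ok
  pos 25: x in {1,2}, choose 1; 0->1 ok

0,1,1,1,2,2,0,0,0,1,2,0,0,1,1,1,1,2,0,0,1,2,2,2,0,1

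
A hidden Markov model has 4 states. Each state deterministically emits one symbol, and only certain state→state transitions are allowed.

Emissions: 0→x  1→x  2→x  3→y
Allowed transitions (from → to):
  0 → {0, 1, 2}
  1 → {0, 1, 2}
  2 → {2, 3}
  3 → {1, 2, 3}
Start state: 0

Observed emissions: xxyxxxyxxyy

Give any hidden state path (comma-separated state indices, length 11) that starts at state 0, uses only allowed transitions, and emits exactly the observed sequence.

0,2,3,1,1,2,3,1,2,3,3

  t0 'x' -> {0,1,2}, take 0 (start)
  t1 'x' -> {0,1,2}, take 2 (0->2 ok)
  t2 'y' -> {3}, take 3 (2->3 ok)
  t3 'x' -> {0,1,2}, take 1 (3->1 ok)
  t4 'x' -> {0,1,2}, take 1 (1->1 ok)
  t5 'x' -> {0,1,2}, take 2 (1->2 ok)
  t6 'y' -> {3}, take 3 (2->3 ok)
  t7 'x' -> {0,1,2}, take 1 (3->1 ok)
  t8 'x' -> {0,1,2}, take 2 (1->2 ok)
  t9 'y' -> {3}, take 3 (2->3 ok)
  t10 'y' -> {3}, take 3 (3->3 ok)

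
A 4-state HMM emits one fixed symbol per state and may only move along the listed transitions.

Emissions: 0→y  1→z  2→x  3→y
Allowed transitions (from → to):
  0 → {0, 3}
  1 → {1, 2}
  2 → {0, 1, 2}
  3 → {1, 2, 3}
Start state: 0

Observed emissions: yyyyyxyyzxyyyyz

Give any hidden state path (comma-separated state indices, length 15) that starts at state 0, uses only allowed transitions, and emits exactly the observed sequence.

0,0,0,3,3,2,0,3,1,2,0,0,0,3,1

  pos 0: y in {0,3}, choose 0; start
  pos 1: y in {0,3}, choose 0; 0->0 ok
  pos 2: y in {0,3}, choose 0; 0->0 ok
  pos 3: y in {0,3}, choose 3; 0->3 ok
  pos 4: y in {0,3}, choose 3; 3->3 ok
  pos 5: x in {2}, choose 2; 3->2 ok
  pos 6: y in {0,3}, choose 0; 2->0 ok
  pos 7: y in {0,3}, choose 3; 0->3 ok
  pos 8: z in {1}, choose 1; 3->1 ok
  pos 9: x in {2}, choose 2; 1->2 ok
  pos 10: y in {0,3}, choose 0; 2->0 ok
  pos 11: y in {0,3}, choose 0; 0->0 ok
  pos 12: y in {0,3}, choose 0; 0->0 ok
  pos 13: y in {0,3}, choose 3; 0->3 ok
  pos 14: z in {1}, choose 1; 3->1 ok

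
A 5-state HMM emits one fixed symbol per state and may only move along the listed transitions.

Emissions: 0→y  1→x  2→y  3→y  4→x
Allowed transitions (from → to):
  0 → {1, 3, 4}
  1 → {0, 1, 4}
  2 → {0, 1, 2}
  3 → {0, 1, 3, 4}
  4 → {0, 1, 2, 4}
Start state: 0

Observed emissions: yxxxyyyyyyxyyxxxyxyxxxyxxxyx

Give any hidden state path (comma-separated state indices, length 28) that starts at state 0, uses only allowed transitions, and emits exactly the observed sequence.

  t0 'y' -> {0,2,3}, take 0 (start)
  t1 'x' -> {1,4}, take 4 (0->4 ok)
  t2 'x' -> {1,4}, take 1 (4->1 ok)
  t3 'x' -> {1,4}, take 1 (1->1 ok)
  t4 'y' -> {0,2,3}, take 0 (1->0 ok)
  t5 'y' -> {0,2,3}, take 3 (0->3 ok)
  t6 'y' -> {0,2,3}, take 3 (3->3 ok)
  t7 'y' -> {0,2,3}, take 3 (3->3 ok)
  t8 'y' -> {0,2,3}, take 3 (3->3 ok)
  t9 'y' -> {0,2,3}, take 3 (3->3 ok)
  t10 'x' -> {1,4}, take 4 (3->4 ok)
  t11 'y' -> {0,2,3}, take 0 (4->0 ok)
  t12 'y' -> {0,2,3}, take 3 (0->3 ok)
  t13 'x' -> {1,4}, take 4 (3->4 ok)
  t14 'x' -> {1,4}, take 4 (4->4 ok)
  t15 'x' -> {1,4}, take 4 (4->4 ok)
  t16 'y' -> {0,2,3}, take 2 (4->2 ok)
  t17 'x' -> {1,4}, take 1 (2->1 ok)
  t18 'y' -> {0,2,3}, take 0 (1->0 ok)
  t19 'x' -> {1,4}, take 4 (0->4 ok)
  t20 'x' -> {1,4}, take 4 (4->4 ok)
  t21 'x' -> {1,4}, take 4 (4->4 ok)
  t22 'y' -> {0,2,3}, take 0 (4->0 ok)
  t23 'x' -> {1,4}, take 1 (0->1 ok)
  t24 'x' -> {1,4}, take 1 (1->1 ok)
  t25 'x' -> {1,4}, take 1 (1->1 ok)
  t26 'y' -> {0,2,3}, take 0 (1->0 ok)
  t27 'x' -> {1,4}, take 1 (0->1 ok)

0,4,1,1,0,3,3,3,3,3,4,0,3,4,4,4,2,1,0,4,4,4,0,1,1,1,0,1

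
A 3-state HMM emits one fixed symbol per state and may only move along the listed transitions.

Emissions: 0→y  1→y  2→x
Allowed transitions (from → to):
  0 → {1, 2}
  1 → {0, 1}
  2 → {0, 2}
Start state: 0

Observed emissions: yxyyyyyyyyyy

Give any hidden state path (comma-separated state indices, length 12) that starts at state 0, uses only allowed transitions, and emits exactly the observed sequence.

0,2,0,1,0,1,0,1,0,1,1,1

  pos 0: y in {0,1}, choose 0; start
  pos 1: x in {2}, choose 2; 0->2 ok
  pos 2: y in {0,1}, choose 0; 2->0 ok
  pos 3: y in {0,1}, choose 1; 0->1 ok
  pos 4: y in {0,1}, choose 0; 1->0 ok
  pos 5: y in {0,1}, choose 1; 0->1 ok
  pos 6: y in {0,1}, choose 0; 1->0 ok
  pos 7: y in {0,1}, choose 1; 0->1 ok
  pos 8: y in {0,1}, choose 0; 1->0 ok
  pos 9: y in {0,1}, choose 1; 0->1 ok
  pos 10: y in {0,1}, choose 1; 1->1 ok
  pos 11: y in {0,1}, choose 1; 1->1 ok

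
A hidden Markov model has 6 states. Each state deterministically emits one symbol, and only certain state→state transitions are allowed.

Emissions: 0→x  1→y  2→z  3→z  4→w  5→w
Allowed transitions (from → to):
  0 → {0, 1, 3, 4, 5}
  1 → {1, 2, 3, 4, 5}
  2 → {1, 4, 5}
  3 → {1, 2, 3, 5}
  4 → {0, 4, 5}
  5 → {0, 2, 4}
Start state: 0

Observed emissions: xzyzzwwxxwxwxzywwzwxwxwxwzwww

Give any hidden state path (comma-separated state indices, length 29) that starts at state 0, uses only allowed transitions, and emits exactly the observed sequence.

0,3,1,3,3,5,4,0,0,5,0,5,0,3,1,4,5,2,5,0,4,0,5,0,5,2,4,4,5

  0: obs=x cand={0} pick 0 [start]
  1: obs=z cand={2,3} pick 3 [0->3 ok]
  2: obs=y cand={1} pick 1 [3->1 ok]
  3: obs=z cand={2,3} pick 3 [1->3 ok]
  4: obs=z cand={2,3} pick 3 [3->3 ok]
  5: obs=w cand={4,5} pick 5 [3->5 ok]
  6: obs=w cand={4,5} pick 4 [5->4 ok]
  7: obs=x cand={0} pick 0 [4->0 ok]
  8: obs=x cand={0} pick 0 [0->0 ok]
  9: obs=w cand={4,5} pick 5 [0->5 ok]
  10: obs=x cand={0} pick 0 [5->0 ok]
  11: obs=w cand={4,5} pick 5 [0->5 ok]
  12: obs=x cand={0} pick 0 [5->0 ok]
  13: obs=z cand={2,3} pick 3 [0->3 ok]
  14: obs=y cand={1} pick 1 [3->1 ok]
  15: obs=w cand={4,5} pick 4 [1->4 ok]
  16: obs=w cand={4,5} pick 5 [4->5 ok]
  17: obs=z cand={2,3} pick 2 [5->2 ok]
  18: obs=w cand={4,5} pick 5 [2->5 ok]
  19: obs=x cand={0} pick 0 [5->0 ok]
  20: obs=w cand={4,5} pick 4 [0->4 ok]
  21: obs=x cand={0} pick 0 [4->0 ok]
  22: obs=w cand={4,5} pick 5 [0->5 ok]
  23: obs=x cand={0} pick 0 [5->0 ok]
  24: obs=w cand={4,5} pick 5 [0->5 ok]
  25: obs=z cand={2,3} pick 2 [5->2 ok]
  26: obs=w cand={4,5} pick 4 [2->4 ok]
  27: obs=w cand={4,5} pick 4 [4->4 ok]
  28: obs=w cand={4,5} pick 5 [4->5 ok]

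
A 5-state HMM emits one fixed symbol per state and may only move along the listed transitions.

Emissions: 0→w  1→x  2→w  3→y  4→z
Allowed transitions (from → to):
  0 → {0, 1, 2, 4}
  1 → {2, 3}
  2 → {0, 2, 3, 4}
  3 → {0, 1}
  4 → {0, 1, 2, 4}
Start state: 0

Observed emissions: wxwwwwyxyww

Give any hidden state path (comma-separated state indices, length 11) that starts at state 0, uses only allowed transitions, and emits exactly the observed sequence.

0,1,2,0,2,2,3,1,3,0,2

  t0 'w' -> {0,2}, take 0 (start)
  t1 'x' -> {1}, take 1 (0->1 ok)
  t2 'w' -> {0,2}, take 2 (1->2 ok)
  t3 'w' -> {0,2}, take 0 (2->0 ok)
  t4 'w' -> {0,2}, take 2 (0->2 ok)
  t5 'w' -> {0,2}, take 2 (2->2 ok)
  t6 'y' -> {3}, take 3 (2->3 ok)
  t7 'x' -> {1}, take 1 (3->1 ok)
  t8 'y' -> {3}, take 3 (1->3 ok)
  t9 'w' -> {0,2}, take 0 (3->0 ok)
  t10 'w' -> {0,2}, take 2 (0->2 ok)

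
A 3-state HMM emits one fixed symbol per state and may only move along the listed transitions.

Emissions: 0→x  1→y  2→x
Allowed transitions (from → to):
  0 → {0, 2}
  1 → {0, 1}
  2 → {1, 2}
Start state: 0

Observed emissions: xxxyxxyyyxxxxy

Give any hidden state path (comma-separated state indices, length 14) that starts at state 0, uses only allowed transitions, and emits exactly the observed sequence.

  t0 'x' -> {0,2}, take 0 (start)
  t1 'x' -> {0,2}, take 0 (0->0 ok)
  t2 'x' -> {0,2}, take 2 (0->2 ok)
  t3 'y' -> {1}, take 1 (2->1 ok)
  t4 'x' -> {0,2}, take 0 (1->0 ok)
  t5 'x' -> {0,2}, take 2 (0->2 ok)
  t6 'y' -> {1}, take 1 (2->1 ok)
  t7 'y' -> {1}, take 1 (1->1 ok)
  t8 'y' -> {1}, take 1 (1->1 ok)
  t9 'x' -> {0,2}, take 0 (1->0 ok)
  t10 'x' -> {0,2}, take 0 (0->0 ok)
  t11 'x' -> {0,2}, take 0 (0->0 ok)
  t12 'x' -> {0,2}, take 2 (0->2 ok)
  t13 'y' -> {1}, take 1 (2->1 ok)

0,0,2,1,0,2,1,1,1,0,0,0,2,1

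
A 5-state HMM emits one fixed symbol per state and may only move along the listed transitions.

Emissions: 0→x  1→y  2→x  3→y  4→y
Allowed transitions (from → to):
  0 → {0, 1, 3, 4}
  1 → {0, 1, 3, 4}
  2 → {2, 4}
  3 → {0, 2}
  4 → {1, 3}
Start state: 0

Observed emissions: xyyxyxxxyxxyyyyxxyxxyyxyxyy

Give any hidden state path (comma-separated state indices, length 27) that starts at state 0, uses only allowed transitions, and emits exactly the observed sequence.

  t0 'x' -> {0,2}, take 0 (start)
  t1 'y' -> {1,3,4}, take 1 (0->1 ok)
  t2 'y' -> {1,3,4}, take 3 (1->3 ok)
  t3 'x' -> {0,2}, take 0 (3->0 ok)
  t4 'y' -> {1,3,4}, take 3 (0->3 ok)
  t5 'x' -> {0,2}, take 0 (3->0 ok)
  t6 'x' -> {0,2}, take 0 (0->0 ok)
  t7 'x' -> {0,2}, take 0 (0->0 ok)
  t8 'y' -> {1,3,4}, take 3 (0->3 ok)
  t9 'x' -> {0,2}, take 2 (3->2 ok)
  t10 'x' -> {0,2}, take 2 (2->2 ok)
  t11 'y' -> {1,3,4}, take 4 (2->4 ok)
  t12 'y' -> {1,3,4}, take 1 (4->1 ok)
  t13 'y' -> {1,3,4}, take 4 (1->4 ok)
  t14 'y' -> {1,3,4}, take 1 (4->1 ok)
  t15 'x' -> {0,2}, take 0 (1->0 ok)
  t16 'x' -> {0,2}, take 0 (0->0 ok)
  t17 'y' -> {1,3,4}, take 3 (0->3 ok)
  t18 'x' -> {0,2}, take 0 (3->0 ok)
  t19 'x' -> {0,2}, take 0 (0->0 ok)
  t20 'y' -> {1,3,4}, take 4 (0->4 ok)
  t21 'y' -> {1,3,4}, take 3 (4->3 ok)
  t22 'x' -> {0,2}, take 0 (3->0 ok)
  t23 'y' -> {1,3,4}, take 3 (0->3 ok)
  t24 'x' -> {0,2}, take 2 (3->2 ok)
  t25 'y' -> {1,3,4}, take 4 (2->4 ok)
  t26 'y' -> {1,3,4}, take 3 (4->3 ok)

0,1,3,0,3,0,0,0,3,2,2,4,1,4,1,0,0,3,0,0,4,3,0,3,2,4,3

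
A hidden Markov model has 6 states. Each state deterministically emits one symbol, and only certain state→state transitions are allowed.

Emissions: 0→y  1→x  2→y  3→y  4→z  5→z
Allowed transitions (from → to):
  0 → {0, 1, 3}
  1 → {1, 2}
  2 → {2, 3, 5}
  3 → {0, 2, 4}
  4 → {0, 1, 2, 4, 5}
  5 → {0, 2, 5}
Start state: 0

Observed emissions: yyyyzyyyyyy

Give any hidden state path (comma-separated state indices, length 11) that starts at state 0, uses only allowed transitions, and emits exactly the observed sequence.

0,0,3,2,5,2,3,0,3,2,2

  [0] y  {0,2,3}  => 0  start
  [1] y  {0,2,3}  => 0  0->0 ok
  [2] y  {0,2,3}  => 3  0->3 ok
  [3] y  {0,2,3}  => 2  3->2 ok
  [4] z  {4,5}  => 5  2->5 ok
  [5] y  {0,2,3}  => 2  5->2 ok
  [6] y  {0,2,3}  => 3  2->3 ok
  [7] y  {0,2,3}  => 0  3->0 ok
  [8] y  {0,2,3}  => 3  0->3 ok
  [9] y  {0,2,3}  => 2  3->2 ok
  [10] y  {0,2,3}  => 2  2->2 ok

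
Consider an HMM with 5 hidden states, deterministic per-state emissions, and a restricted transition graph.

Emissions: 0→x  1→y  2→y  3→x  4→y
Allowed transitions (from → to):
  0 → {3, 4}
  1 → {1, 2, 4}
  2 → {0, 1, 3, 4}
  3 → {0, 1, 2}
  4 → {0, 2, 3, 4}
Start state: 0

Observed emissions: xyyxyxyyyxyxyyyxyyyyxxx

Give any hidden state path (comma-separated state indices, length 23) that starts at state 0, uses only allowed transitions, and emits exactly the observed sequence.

0,4,2,0,4,3,2,4,4,3,2,0,4,4,2,3,1,1,4,4,3,0,3

  [0] x  {0,3}  => 0  start
  [1] y  {1,2,4}  => 4  0->4 ok
  [2] y  {1,2,4}  => 2  4->2 ok
  [3] x  {0,3}  => 0  2->0 ok
  [4] y  {1,2,4}  => 4  0->4 ok
  [5] x  {0,3}  => 3  4->3 ok
  [6] y  {1,2,4}  => 2  3->2 ok
  [7] y  {1,2,4}  => 4  2->4 ok
  [8] y  {1,2,4}  => 4  4->4 ok
  [9] x  {0,3}  => 3  4->3 ok
  [10] y  {1,2,4}  => 2  3->2 ok
  [11] x  {0,3}  => 0  2->0 ok
  [12] y  {1,2,4}  => 4  0->4 ok
  [13] y  {1,2,4}  => 4  4->4 ok
  [14] y  {1,2,4}  => 2  4->2 ok
  [15] x  {0,3}  => 3  2->3 ok
  [16] y  {1,2,4}  => 1  3->1 ok
  [17] y  {1,2,4}  => 1  1->1 ok
  [18] y  {1,2,4}  => 4  1->4 ok
  [19] y  {1,2,4}  => 4  4->4 ok
  [20] x  {0,3}  => 3  4->3 ok
  [21] x  {0,3}  => 0  3->0 ok
  [22] x  {0,3}  => 3  0->3 ok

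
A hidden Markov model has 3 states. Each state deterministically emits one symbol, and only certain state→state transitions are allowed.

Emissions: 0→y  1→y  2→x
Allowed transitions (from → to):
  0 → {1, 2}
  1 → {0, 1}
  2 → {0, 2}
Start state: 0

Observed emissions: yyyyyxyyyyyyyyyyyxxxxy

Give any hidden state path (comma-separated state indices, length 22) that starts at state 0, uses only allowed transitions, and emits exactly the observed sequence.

0,1,0,1,0,2,0,1,1,1,0,1,0,1,0,1,0,2,2,2,2,0

  0: obs=y cand={0,1} pick 0 [start]
  1: obs=y cand={0,1} pick 1 [0->1 ok]
  2: obs=y cand={0,1} pick 0 [1->0 ok]
  3: obs=y cand={0,1} pick 1 [0->1 ok]
  4: obs=y cand={0,1} pick 0 [1->0 ok]
  5: obs=x cand={2} pick 2 [0->2 ok]
  6: obs=y cand={0,1} pick 0 [2->0 ok]
  7: obs=y cand={0,1} pick 1 [0->1 ok]
  8: obs=y cand={0,1} pick 1 [1->1 ok]
  9: obs=y cand={0,1} pick 1 [1->1 ok]
  10: obs=y cand={0,1} pick 0 [1->0 ok]
  11: obs=y cand={0,1} pick 1 [0->1 ok]
  12: obs=y cand={0,1} pick 0 [1->0 ok]
  13: obs=y cand={0,1} pick 1 [0->1 ok]
  14: obs=y cand={0,1} pick 0 [1->0 ok]
  15: obs=y cand={0,1} pick 1 [0->1 ok]
  16: obs=y cand={0,1} pick 0 [1->0 ok]
  17: obs=x cand={2} pick 2 [0->2 ok]
  18: obs=x cand={2} pick 2 [2->2 ok]
  19: obs=x cand={2} pick 2 [2->2 ok]
  20: obs=x cand={2} pick 2 [2->2 ok]
  21: obs=y cand={0,1} pick 0 [2->0 ok]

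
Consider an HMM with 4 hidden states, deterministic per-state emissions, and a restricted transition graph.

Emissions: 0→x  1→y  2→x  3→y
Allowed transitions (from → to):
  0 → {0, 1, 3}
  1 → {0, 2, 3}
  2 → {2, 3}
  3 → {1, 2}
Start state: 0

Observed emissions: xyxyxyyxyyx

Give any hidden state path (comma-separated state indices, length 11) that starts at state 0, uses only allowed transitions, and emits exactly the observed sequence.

0,1,0,3,2,3,1,2,3,1,2

  [0] x  {0,2}  => 0  start
  [1] y  {1,3}  => 1  0->1 ok
  [2] x  {0,2}  => 0  1->0 ok
  [3] y  {1,3}  => 3  0->3 ok
  [4] x  {0,2}  => 2  3->2 ok
  [5] y  {1,3}  => 3  2->3 ok
  [6] y  {1,3}  => 1  3->1 ok
  [7] x  {0,2}  => 2  1->2 ok
  [8] y  {1,3}  => 3  2->3 ok
  [9] y  {1,3}  => 1  3->1 ok
  [10] x  {0,2}  => 2  1->2 ok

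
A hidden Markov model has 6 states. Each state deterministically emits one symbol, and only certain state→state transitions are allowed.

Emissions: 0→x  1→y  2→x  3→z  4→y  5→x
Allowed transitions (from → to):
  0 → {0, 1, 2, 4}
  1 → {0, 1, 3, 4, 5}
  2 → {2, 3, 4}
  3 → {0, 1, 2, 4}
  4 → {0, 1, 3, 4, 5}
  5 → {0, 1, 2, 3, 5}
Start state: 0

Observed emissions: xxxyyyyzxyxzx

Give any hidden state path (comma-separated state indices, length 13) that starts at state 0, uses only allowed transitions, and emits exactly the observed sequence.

0,2,2,4,4,1,1,3,2,4,5,3,0

  t0 'x' -> {0,2,5}, take 0 (start)
  t1 'x' -> {0,2,5}, take 2 (0->2 ok)
  t2 'x' -> {0,2,5}, take 2 (2->2 ok)
  t3 'y' -> {1,4}, take 4 (2->4 ok)
  t4 'y' -> {1,4}, take 4 (4->4 ok)
  t5 'y' -> {1,4}, take 1 (4->1 ok)
  t6 'y' -> {1,4}, take 1 (1->1 ok)
  t7 'z' -> {3}, take 3 (1->3 ok)
  t8 'x' -> {0,2,5}, take 2 (3->2 ok)
  t9 'y' -> {1,4}, take 4 (2->4 ok)
  t10 'x' -> {0,2,5}, take 5 (4->5 ok)
  t11 'z' -> {3}, take 3 (5->3 ok)
  t12 'x' -> {0,2,5}, take 0 (3->0 ok)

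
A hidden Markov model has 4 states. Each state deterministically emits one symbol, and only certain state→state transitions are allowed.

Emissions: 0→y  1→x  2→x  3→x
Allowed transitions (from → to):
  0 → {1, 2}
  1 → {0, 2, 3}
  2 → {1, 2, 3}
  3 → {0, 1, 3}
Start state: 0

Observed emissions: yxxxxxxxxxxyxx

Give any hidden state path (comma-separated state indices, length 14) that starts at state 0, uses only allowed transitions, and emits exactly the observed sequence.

  pos 0: y in {0}, choose 0; start
  pos 1: x in {1,2,3}, choose 2; 0->2 ok
  pos 2: x in {1,2,3}, choose 2; 2->2 ok
  pos 3: x in {1,2,3}, choose 2; 2->2 ok
  pos 4: x in {1,2,3}, choose 2; 2->2 ok
  pos 5: x in {1,2,3}, choose 2; 2->2 ok
  pos 6: x in {1,2,3}, choose 1; 2->1 ok
  pos 7: x in {1,2,3}, choose 3; 1->3 ok
  pos 8: x in {1,2,3}, choose 1; 3->1 ok
  pos 9: x in {1,2,3}, choose 3; 1->3 ok
  pos 10: x in {1,2,3}, choose 3; 3->3 ok
  pos 11: y in {0}, choose 0; 3->0 ok
  pos 12: x in {1,2,3}, choose 2; 0->2 ok
  pos 13: x in {1,2,3}, choose 2; 2->2 ok

0,2,2,2,2,2,1,3,1,3,3,0,2,2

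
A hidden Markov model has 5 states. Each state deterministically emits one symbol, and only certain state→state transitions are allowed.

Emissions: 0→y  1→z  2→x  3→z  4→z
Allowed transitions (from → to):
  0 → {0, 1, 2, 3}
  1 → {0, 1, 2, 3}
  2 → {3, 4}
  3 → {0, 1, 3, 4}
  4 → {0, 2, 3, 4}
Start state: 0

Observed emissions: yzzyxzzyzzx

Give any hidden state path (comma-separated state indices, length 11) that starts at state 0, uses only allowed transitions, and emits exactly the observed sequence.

0,1,3,0,2,3,1,0,3,4,2

  0: obs=y cand={0} pick 0 [start]
  1: obs=z cand={1,3,4} pick 1 [0->1 ok]
  2: obs=z cand={1,3,4} pick 3 [1->3 ok]
  3: obs=y cand={0} pick 0 [3->0 ok]
  4: obs=x cand={2} pick 2 [0->2 ok]
  5: obs=z cand={1,3,4} pick 3 [2->3 ok]
  6: obs=z cand={1,3,4} pick 1 [3->1 ok]
  7: obs=y cand={0} pick 0 [1->0 ok]
  8: obs=z cand={1,3,4} pick 3 [0->3 ok]
  9: obs=z cand={1,3,4} pick 4 [3->4 ok]
  10: obs=x cand={2} pick 2 [4->2 ok]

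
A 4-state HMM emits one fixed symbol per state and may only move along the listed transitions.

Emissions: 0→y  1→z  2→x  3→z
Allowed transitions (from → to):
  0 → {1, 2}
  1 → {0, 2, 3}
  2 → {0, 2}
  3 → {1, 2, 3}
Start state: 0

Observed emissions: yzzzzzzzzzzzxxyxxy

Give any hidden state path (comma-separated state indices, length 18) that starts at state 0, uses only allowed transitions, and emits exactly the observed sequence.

  pos 0: y in {0}, choose 0; start
  pos 1: z in {1,3}, choose 1; 0->1 ok
  pos 2: z in {1,3}, choose 3; 1->3 ok
  pos 3: z in {1,3}, choose 3; 3->3 ok
  pos 4: z in {1,3}, choose 3; 3->3 ok
  pos 5: z in {1,3}, choose 1; 3->1 ok
  pos 6: z in {1,3}, choose 3; 1->3 ok
  pos 7: z in {1,3}, choose 1; 3->1 ok
  pos 8: z in {1,3}, choose 3; 1->3 ok
  pos 9: z in {1,3}, choose 1; 3->1 ok
  pos 10: z in {1,3}, choose 3; 1->3 ok
  pos 11: z in {1,3}, choose 1; 3->1 ok
  pos 12: x in {2}, choose 2; 1->2 ok
  pos 13: x in {2}, choose 2; 2->2 ok
  pos 14: y in {0}, choose 0; 2->0 ok
  pos 15: x in {2}, choose 2; 0->2 ok
  pos 16: x in {2}, choose 2; 2->2 ok
  pos 17: y in {0}, choose 0; 2->0 ok

0,1,3,3,3,1,3,1,3,1,3,1,2,2,0,2,2,0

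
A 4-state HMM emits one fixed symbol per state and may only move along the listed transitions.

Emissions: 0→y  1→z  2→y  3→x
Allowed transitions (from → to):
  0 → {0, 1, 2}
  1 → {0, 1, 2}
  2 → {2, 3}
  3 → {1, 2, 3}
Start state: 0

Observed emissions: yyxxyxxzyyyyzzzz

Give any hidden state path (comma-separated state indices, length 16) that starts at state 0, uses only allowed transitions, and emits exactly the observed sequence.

0,2,3,3,2,3,3,1,0,0,0,0,1,1,1,1

  0: obs=y cand={0,2} pick 0 [start]
  1: obs=y cand={0,2} pick 2 [0->2 ok]
  2: obs=x cand={3} pick 3 [2->3 ok]
  3: obs=x cand={3} pick 3 [3->3 ok]
  4: obs=y cand={0,2} pick 2 [3->2 ok]
  5: obs=x cand={3} pick 3 [2->3 ok]
  6: obs=x cand={3} pick 3 [3->3 ok]
  7: obs=z cand={1} pick 1 [3->1 ok]
  8: obs=y cand={0,2} pick 0 [1->0 ok]
  9: obs=y cand={0,2} pick 0 [0->0 ok]
  10: obs=y cand={0,2} pick 0 [0->0 ok]
  11: obs=y cand={0,2} pick 0 [0->0 ok]
  12: obs=z cand={1} pick 1 [0->1 ok]
  13: obs=z cand={1} pick 1 [1->1 ok]
  14: obs=z cand={1} pick 1 [1->1 ok]
  15: obs=z cand={1} pick 1 [1->1 ok]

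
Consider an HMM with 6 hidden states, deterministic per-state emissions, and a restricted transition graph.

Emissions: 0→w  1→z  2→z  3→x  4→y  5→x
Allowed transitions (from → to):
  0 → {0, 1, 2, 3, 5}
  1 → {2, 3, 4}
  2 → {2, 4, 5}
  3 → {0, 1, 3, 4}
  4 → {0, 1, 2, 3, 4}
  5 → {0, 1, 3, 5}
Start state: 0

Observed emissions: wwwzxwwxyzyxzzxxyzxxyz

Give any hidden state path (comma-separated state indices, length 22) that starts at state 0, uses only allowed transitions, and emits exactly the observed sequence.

  0: obs=w cand={0} pick 0 [start]
  1: obs=w cand={0} pick 0 [0->0 ok]
  2: obs=w cand={0} pick 0 [0->0 ok]
  3: obs=z cand={1,2} pick 2 [0->2 ok]
  4: obs=x cand={3,5} pick 5 [2->5 ok]
  5: obs=w cand={0} pick 0 [5->0 ok]
  6: obs=w cand={0} pick 0 [0->0 ok]
  7: obs=x cand={3,5} pick 3 [0->3 ok]
  8: obs=y cand={4} pick 4 [3->4 ok]
  9: obs=z cand={1,2} pick 1 [4->1 ok]
  10: obs=y cand={4} pick 4 [1->4 ok]
  11: obs=x cand={3,5} pick 3 [4->3 ok]
  12: obs=z cand={1,2} pick 1 [3->1 ok]
  13: obs=z cand={1,2} pick 2 [1->2 ok]
  14: obs=x cand={3,5} pick 5 [2->5 ok]
  15: obs=x cand={3,5} pick 3 [5->3 ok]
  16: obs=y cand={4} pick 4 [3->4 ok]
  17: obs=z cand={1,2} pick 2 [4->2 ok]
  18: obs=x cand={3,5} pick 5 [2->5 ok]
  19: obs=x cand={3,5} pick 3 [5->3 ok]
  20: obs=y cand={4} pick 4 [3->4 ok]
  21: obs=z cand={1,2} pick 1 [4->1 ok]

0,0,0,2,5,0,0,3,4,1,4,3,1,2,5,3,4,2,5,3,4,1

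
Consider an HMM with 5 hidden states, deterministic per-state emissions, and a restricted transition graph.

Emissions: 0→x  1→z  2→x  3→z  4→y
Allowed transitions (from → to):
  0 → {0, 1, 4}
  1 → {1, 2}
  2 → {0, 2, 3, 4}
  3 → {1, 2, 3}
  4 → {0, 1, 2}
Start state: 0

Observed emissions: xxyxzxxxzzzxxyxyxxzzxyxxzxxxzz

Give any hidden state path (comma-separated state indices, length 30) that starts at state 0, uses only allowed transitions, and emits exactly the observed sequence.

  pos 0: x in {0,2}, choose 0; start
  pos 1: x in {0,2}, choose 0; 0->0 ok
  pos 2: y in {4}, choose 4; 0->4 ok
  pos 3: x in {0,2}, choose 0; 4->0 ok
  pos 4: z in {1,3}, choose 1; 0->1 ok
  pos 5: x in {0,2}, choose 2; 1->2 ok
  pos 6: x in {0,2}, choose 2; 2->2 ok
  pos 7: x in {0,2}, choose 0; 2->0 ok
  pos 8: z in {1,3}, choose 1; 0->1 ok
  pos 9: z in {1,3}, choose 1; 1->1 ok
  pos 10: z in {1,3}, choose 1; 1->1 ok
  pos 11: x in {0,2}, choose 2; 1->2 ok
  pos 12: x in {0,2}, choose 2; 2->2 ok
  pos 13: y in {4}, choose 4; 2->4 ok
  pos 14: x in {0,2}, choose 0; 4->0 ok
  pos 15: y in {4}, choose 4; 0->4 ok
  pos 16: x in {0,2}, choose 0; 4->0 ok
  pos 17: x in {0,2}, choose 0; 0->0 ok
  pos 18: z in {1,3}, choose 1; 0->1 ok
  pos 19: z in {1,3}, choose 1; 1->1 ok
  pos 20: x in {0,2}, choose 2; 1->2 ok
  pos 21: y in {4}, choose 4; 2->4 ok
  pos 22: x in {0,2}, choose 2; 4->2 ok
  pos 23: x in {0,2}, choose 2; 2->2 ok
  pos 24: z in {1,3}, choose 3; 2->3 ok
  pos 25: x in {0,2}, choose 2; 3->2 ok
  pos 26: x in {0,2}, choose 2; 2->2 ok
  pos 27: x in {0,2}, choose 2; 2->2 ok
  pos 28: z in {1,3}, choose 3; 2->3 ok
  pos 29: z in {1,3}, choose 3; 3->3 ok

0,0,4,0,1,2,2,0,1,1,1,2,2,4,0,4,0,0,1,1,2,4,2,2,3,2,2,2,3,3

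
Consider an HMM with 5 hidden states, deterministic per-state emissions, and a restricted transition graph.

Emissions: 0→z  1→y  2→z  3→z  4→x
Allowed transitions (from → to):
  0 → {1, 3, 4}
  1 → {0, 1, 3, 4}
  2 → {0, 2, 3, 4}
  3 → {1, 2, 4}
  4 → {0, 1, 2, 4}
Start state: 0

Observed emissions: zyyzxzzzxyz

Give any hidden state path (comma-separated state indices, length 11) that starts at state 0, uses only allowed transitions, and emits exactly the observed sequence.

0,1,1,3,4,0,3,2,4,1,3

  t0 'z' -> {0,2,3}, take 0 (start)
  t1 'y' -> {1}, take 1 (0->1 ok)
  t2 'y' -> {1}, take 1 (1->1 ok)
  t3 'z' -> {0,2,3}, take 3 (1->3 ok)
  t4 'x' -> {4}, take 4 (3->4 ok)
  t5 'z' -> {0,2,3}, take 0 (4->0 ok)
  t6 'z' -> {0,2,3}, take 3 (0->3 ok)
  t7 'z' -> {0,2,3}, take 2 (3->2 ok)
  t8 'x' -> {4}, take 4 (2->4 ok)
  t9 'y' -> {1}, take 1 (4->1 ok)
  t10 'z' -> {0,2,3}, take 3 (1->3 ok)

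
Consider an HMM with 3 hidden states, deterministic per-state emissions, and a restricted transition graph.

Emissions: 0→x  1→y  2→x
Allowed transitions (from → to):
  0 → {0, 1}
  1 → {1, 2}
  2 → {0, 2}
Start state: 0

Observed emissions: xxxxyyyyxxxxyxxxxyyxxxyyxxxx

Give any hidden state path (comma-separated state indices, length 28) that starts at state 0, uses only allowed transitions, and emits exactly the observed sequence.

  [0] x  {0,2}  => 0  start
  [1] x  {0,2}  => 0  0->0 ok
  [2] x  {0,2}  => 0  0->0 ok
  [3] x  {0,2}  => 0  0->0 ok
  [4] y  {1}  => 1  0->1 ok
  [5] y  {1}  => 1  1->1 ok
  [6] y  {1}  => 1  1->1 ok
  [7] y  {1}  => 1  1->1 ok
  [8] x  {0,2}  => 2  1->2 ok
  [9] x  {0,2}  => 2  2->2 ok
  [10] x  {0,2}  => 0  2->0 ok
  [11] x  {0,2}  => 0  0->0 ok
  [12] y  {1}  => 1  0->1 ok
  [13] x  {0,2}  => 2  1->2 ok
  [14] x  {0,2}  => 2  2->2 ok
  [15] x  {0,2}  => 0  2->0 ok
  [16] x  {0,2}  => 0  0->0 ok
  [17] y  {1}  => 1  0->1 ok
  [18] y  {1}  => 1  1->1 ok
  [19] x  {0,2}  => 2  1->2 ok
  [20] x  {0,2}  => 2  2->2 ok
  [21] x  {0,2}  => 0  2->0 ok
  [22] y  {1}  => 1  0->1 ok
  [23] y  {1}  => 1  1->1 ok
  [24] x  {0,2}  => 2  1->2 ok
  [25] x  {0,2}  => 2  2->2 ok
  [26] x  {0,2}  => 2  2->2 ok
  [27] x  {0,2}  => 2  2->2 ok

0,0,0,0,1,1,1,1,2,2,0,0,1,2,2,0,0,1,1,2,2,0,1,1,2,2,2,2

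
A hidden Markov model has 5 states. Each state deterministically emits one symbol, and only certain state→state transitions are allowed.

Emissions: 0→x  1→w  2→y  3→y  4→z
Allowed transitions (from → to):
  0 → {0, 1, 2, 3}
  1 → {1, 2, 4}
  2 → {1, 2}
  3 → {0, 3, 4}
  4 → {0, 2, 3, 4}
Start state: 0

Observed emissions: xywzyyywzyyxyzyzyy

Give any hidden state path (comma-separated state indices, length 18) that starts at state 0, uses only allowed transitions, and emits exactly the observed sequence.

0,2,1,4,2,2,2,1,4,3,3,0,3,4,3,4,3,3

  0: obs=x cand={0} pick 0 [start]
  1: obs=y cand={2,3} pick 2 [0->2 ok]
  2: obs=w cand={1} pick 1 [2->1 ok]
  3: obs=z cand={4} pick 4 [1->4 ok]
  4: obs=y cand={2,3} pick 2 [4->2 ok]
  5: obs=y cand={2,3} pick 2 [2->2 ok]
  6: obs=y cand={2,3} pick 2 [2->2 ok]
  7: obs=w cand={1} pick 1 [2->1 ok]
  8: obs=z cand={4} pick 4 [1->4 ok]
  9: obs=y cand={2,3} pick 3 [4->3 ok]
  10: obs=y cand={2,3} pick 3 [3->3 ok]
  11: obs=x cand={0} pick 0 [3->0 ok]
  12: obs=y cand={2,3} pick 3 [0->3 ok]
  13: obs=z cand={4} pick 4 [3->4 ok]
  14: obs=y cand={2,3} pick 3 [4->3 ok]
  15: obs=z cand={4} pick 4 [3->4 ok]
  16: obs=y cand={2,3} pick 3 [4->3 ok]
  17: obs=y cand={2,3} pick 3 [3->3 ok]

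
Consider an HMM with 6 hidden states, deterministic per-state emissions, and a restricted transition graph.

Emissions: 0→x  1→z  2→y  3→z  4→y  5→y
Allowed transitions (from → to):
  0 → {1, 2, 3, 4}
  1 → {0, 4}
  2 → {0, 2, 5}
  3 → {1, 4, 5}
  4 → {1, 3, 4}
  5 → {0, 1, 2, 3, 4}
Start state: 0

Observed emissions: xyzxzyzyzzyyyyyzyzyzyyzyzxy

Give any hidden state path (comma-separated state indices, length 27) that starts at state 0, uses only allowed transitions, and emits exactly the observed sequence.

  t0 'x' -> {0}, take 0 (start)
  t1 'y' -> {2,4,5}, take 4 (0->4 ok)
  t2 'z' -> {1,3}, take 1 (4->1 ok)
  t3 'x' -> {0}, take 0 (1->0 ok)
  t4 'z' -> {1,3}, take 1 (0->1 ok)
  t5 'y' -> {2,4,5}, take 4 (1->4 ok)
  t6 'z' -> {1,3}, take 3 (4->3 ok)
  t7 'y' -> {2,4,5}, take 5 (3->5 ok)
  t8 'z' -> {1,3}, take 3 (5->3 ok)
  t9 'z' -> {1,3}, take 1 (3->1 ok)
  t10 'y' -> {2,4,5}, take 4 (1->4 ok)
  t11 'y' -> {2,4,5}, take 4 (4->4 ok)
  t12 'y' -> {2,4,5}, take 4 (4->4 ok)
  t13 'y' -> {2,4,5}, take 4 (4->4 ok)
  t14 'y' -> {2,4,5}, take 4 (4->4 ok)
  t15 'z' -> {1,3}, take 3 (4->3 ok)
  t16 'y' -> {2,4,5}, take 5 (3->5 ok)
  t17 'z' -> {1,3}, take 1 (5->1 ok)
  t18 'y' -> {2,4,5}, take 4 (1->4 ok)
  t19 'z' -> {1,3}, take 3 (4->3 ok)
  t20 'y' -> {2,4,5}, take 4 (3->4 ok)
  t21 'y' -> {2,4,5}, take 4 (4->4 ok)
  t22 'z' -> {1,3}, take 1 (4->1 ok)
  t23 'y' -> {2,4,5}, take 4 (1->4 ok)
  t24 'z' -> {1,3}, take 1 (4->1 ok)
  t25 'x' -> {0}, take 0 (1->0 ok)
  t26 'y' -> {2,4,5}, take 2 (0->2 ok)

0,4,1,0,1,4,3,5,3,1,4,4,4,4,4,3,5,1,4,3,4,4,1,4,1,0,2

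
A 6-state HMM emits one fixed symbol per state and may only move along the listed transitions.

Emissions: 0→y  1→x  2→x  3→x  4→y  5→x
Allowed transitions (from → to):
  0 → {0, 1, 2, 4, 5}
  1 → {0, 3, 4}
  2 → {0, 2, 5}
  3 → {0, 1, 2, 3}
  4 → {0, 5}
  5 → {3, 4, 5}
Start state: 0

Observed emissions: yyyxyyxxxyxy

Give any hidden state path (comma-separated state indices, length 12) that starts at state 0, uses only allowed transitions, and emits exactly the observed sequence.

0,4,0,1,4,0,5,3,1,0,2,0

  pos 0: y in {0,4}, choose 0; start
  pos 1: y in {0,4}, choose 4; 0->4 ok
  pos 2: y in {0,4}, choose 0; 4->0 ok
  pos 3: x in {1,2,3,5}, choose 1; 0->1 ok
  pos 4: y in {0,4}, choose 4; 1->4 ok
  pos 5: y in {0,4}, choose 0; 4->0 ok
  pos 6: x in {1,2,3,5}, choose 5; 0->5 ok
  pos 7: x in {1,2,3,5}, choose 3; 5->3 ok
  pos 8: x in {1,2,3,5}, choose 1; 3->1 ok
  pos 9: y in {0,4}, choose 0; 1->0 ok
  pos 10: x in {1,2,3,5}, choose 2; 0->2 ok
  pos 11: y in {0,4}, choose 0; 2->0 ok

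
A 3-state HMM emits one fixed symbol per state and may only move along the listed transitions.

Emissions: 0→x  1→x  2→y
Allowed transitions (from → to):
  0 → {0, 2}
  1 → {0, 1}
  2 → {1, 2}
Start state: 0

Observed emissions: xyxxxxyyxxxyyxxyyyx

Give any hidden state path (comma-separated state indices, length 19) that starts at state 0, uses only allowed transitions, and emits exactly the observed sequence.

0,2,1,1,1,0,2,2,1,1,0,2,2,1,0,2,2,2,1

  t0 'x' -> {0,1}, take 0 (start)
  t1 'y' -> {2}, take 2 (0->2 ok)
  t2 'x' -> {0,1}, take 1 (2->1 ok)
  t3 'x' -> {0,1}, take 1 (1->1 ok)
  t4 'x' -> {0,1}, take 1 (1->1 ok)
  t5 'x' -> {0,1}, take 0 (1->0 ok)
  t6 'y' -> {2}, take 2 (0->2 ok)
  t7 'y' -> {2}, take 2 (2->2 ok)
  t8 'x' -> {0,1}, take 1 (2->1 ok)
  t9 'x' -> {0,1}, take 1 (1->1 ok)
  t10 'x' -> {0,1}, take 0 (1->0 ok)
  t11 'y' -> {2}, take 2 (0->2 ok)
  t12 'y' -> {2}, take 2 (2->2 ok)
  t13 'x' -> {0,1}, take 1 (2->1 ok)
  t14 'x' -> {0,1}, take 0 (1->0 ok)
  t15 'y' -> {2}, take 2 (0->2 ok)
  t16 'y' -> {2}, take 2 (2->2 ok)
  t17 'y' -> {2}, take 2 (2->2 ok)
  t18 'x' -> {0,1}, take 1 (2->1 ok)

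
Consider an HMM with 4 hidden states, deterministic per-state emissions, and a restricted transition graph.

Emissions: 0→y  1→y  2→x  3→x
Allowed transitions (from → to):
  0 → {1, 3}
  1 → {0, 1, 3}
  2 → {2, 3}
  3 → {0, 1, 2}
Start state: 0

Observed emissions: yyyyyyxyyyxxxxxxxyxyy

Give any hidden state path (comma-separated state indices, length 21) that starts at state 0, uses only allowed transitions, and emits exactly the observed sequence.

0,1,0,1,1,0,3,0,1,1,3,2,2,3,2,2,3,0,3,1,0

  [0] y  {0,1}  => 0  start
  [1] y  {0,1}  => 1  0->1 ok
  [2] y  {0,1}  => 0  1->0 ok
  [3] y  {0,1}  => 1  0->1 ok
  [4] y  {0,1}  => 1  1->1 ok
  [5] y  {0,1}  => 0  1->0 ok
  [6] x  {2,3}  => 3  0->3 ok
  [7] y  {0,1}  => 0  3->0 ok
  [8] y  {0,1}  => 1  0->1 ok
  [9] y  {0,1}  => 1  1->1 ok
  [10] x  {2,3}  => 3  1->3 ok
  [11] x  {2,3}  => 2  3->2 ok
  [12] x  {2,3}  => 2  2->2 ok
  [13] x  {2,3}  => 3  2->3 ok
  [14] x  {2,3}  => 2  3->2 ok
  [15] x  {2,3}  => 2  2->2 ok
  [16] x  {2,3}  => 3  2->3 ok
  [17] y  {0,1}  => 0  3->0 ok
  [18] x  {2,3}  => 3  0->3 ok
  [19] y  {0,1}  => 1  3->1 ok
  [20] y  {0,1}  => 0  1->0 ok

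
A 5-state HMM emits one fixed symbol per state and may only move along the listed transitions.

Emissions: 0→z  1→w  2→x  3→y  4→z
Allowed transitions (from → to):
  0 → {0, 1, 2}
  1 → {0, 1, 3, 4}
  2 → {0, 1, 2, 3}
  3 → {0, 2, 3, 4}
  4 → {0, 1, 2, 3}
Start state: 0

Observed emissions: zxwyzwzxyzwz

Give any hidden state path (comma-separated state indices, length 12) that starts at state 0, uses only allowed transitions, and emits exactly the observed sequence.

  pos 0: z in {0,4}, choose 0; start
  pos 1: x in {2}, choose 2; 0->2 ok
  pos 2: w in {1}, choose 1; 2->1 ok
  pos 3: y in {3}, choose 3; 1->3 ok
  pos 4: z in {0,4}, choose 4; 3->4 ok
  pos 5: w in {1}, choose 1; 4->1 ok
  pos 6: z in {0,4}, choose 0; 1->0 ok
  pos 7: x in {2}, choose 2; 0->2 ok
  pos 8: y in {3}, choose 3; 2->3 ok
  pos 9: z in {0,4}, choose 0; 3->0 ok
  pos 10: w in {1}, choose 1; 0->1 ok
  pos 11: z in {0,4}, choose 0; 1->0 ok

0,2,1,3,4,1,0,2,3,0,1,0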